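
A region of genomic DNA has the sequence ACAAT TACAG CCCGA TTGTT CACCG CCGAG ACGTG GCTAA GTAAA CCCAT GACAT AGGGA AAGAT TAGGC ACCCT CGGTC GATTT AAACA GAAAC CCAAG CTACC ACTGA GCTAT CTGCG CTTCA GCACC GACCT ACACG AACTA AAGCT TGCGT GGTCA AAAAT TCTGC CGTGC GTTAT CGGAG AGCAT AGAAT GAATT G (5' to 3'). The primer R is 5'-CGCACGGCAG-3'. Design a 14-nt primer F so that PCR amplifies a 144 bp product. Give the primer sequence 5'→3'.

5'-GTGGCTAAGTAAAC-3'

The reverse primer's reverse complement CTGCCGTGCG matches the template at positions 167–176, so the product ends at position 176.
A 144 bp product then starts at position 176 − 144 + 1 = 33.
The forward primer is identical to the top strand there: GTGGCTAAGTAAAC.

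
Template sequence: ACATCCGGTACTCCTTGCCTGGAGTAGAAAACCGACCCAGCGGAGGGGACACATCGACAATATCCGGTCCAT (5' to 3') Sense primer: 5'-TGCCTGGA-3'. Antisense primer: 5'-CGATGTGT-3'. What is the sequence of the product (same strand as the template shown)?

Forward primer TGCCTGGA is found on the top strand at positions 16–23.
The reverse primer's reverse complement is ACACATCG, which matches the template at positions 49–56.
The product is the template from position 16 through 56 (41 bp).

5'-TGCCTGGAGTAGAAAACCGACCCAGCGGAGGGGACACATCG-3'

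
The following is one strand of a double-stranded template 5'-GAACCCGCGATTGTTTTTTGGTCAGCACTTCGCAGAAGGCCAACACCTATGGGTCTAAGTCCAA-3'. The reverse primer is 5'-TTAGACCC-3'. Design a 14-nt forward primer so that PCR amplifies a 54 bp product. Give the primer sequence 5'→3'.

5'-CCGCGATTGTTTTT-3'

The reverse primer's reverse complement GGGTCTAA matches the template at positions 51–58, so the product ends at position 58.
A 54 bp product then starts at position 58 − 54 + 1 = 5.
The forward primer is identical to the top strand there: CCGCGATTGTTTTT.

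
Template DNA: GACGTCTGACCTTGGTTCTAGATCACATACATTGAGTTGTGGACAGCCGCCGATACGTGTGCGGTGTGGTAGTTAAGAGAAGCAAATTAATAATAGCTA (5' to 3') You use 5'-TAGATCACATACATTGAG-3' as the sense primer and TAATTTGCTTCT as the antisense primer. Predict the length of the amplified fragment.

71 bp

Scanning the template, TAGATCACATACATTGAG occurs at positions 19–36; this primer anneals to the bottom strand there with its 3' end pointing downstream.
Taking the reverse complement of TAATTTGCTTCT gives AGAAGCAAATTA, found at positions 78–89 on the template; the primer anneals here to the top strand with its 3' end pointing upstream.
The product runs from position 19 to position 89, so its length is 89 − 19 + 1 = 71 bp.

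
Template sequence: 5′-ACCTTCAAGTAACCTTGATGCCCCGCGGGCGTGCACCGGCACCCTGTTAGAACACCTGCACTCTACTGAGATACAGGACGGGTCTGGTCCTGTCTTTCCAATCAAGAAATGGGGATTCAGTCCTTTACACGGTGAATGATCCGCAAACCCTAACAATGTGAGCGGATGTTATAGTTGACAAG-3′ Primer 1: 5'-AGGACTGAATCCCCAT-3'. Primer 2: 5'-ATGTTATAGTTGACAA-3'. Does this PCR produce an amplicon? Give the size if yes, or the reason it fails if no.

No product — the primers' 3' ends point away from each other.

Primer 1 (AGGACTGAATCCCCAT) has reverse complement ATGGGGATTCAGTCCT, which matches the top strand at positions 109–124; primer 1 anneals to the top strand there with its 3' end pointing upstream toward position 109.
Primer 2 (ATGTTATAGTTGACAA) matches the top strand directly at positions 166–181; it anneals to the bottom strand with its 3' end pointing downstream toward position 181.
The 3' ends diverge (primer 1 extends toward position 1, primer 2 toward position 182), so the primers never converge on a shared product.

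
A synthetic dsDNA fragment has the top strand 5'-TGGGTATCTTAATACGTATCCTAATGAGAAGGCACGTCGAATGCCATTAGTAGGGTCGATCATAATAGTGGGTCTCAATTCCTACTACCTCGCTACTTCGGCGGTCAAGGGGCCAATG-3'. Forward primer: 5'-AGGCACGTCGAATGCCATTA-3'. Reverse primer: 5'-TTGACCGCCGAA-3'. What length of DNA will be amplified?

79 bp

The forward primer matches the template at positions 30–49.
Taking the reverse complement of TTGACCGCCGAA gives TTCGGCGGTCAA, found at positions 97–108 on the template; the primer anneals here to the top strand with its 3' end pointing upstream.
Product length = (reverse-primer end) − (forward-primer start) + 1 = 108 − 30 + 1 = 79 bp.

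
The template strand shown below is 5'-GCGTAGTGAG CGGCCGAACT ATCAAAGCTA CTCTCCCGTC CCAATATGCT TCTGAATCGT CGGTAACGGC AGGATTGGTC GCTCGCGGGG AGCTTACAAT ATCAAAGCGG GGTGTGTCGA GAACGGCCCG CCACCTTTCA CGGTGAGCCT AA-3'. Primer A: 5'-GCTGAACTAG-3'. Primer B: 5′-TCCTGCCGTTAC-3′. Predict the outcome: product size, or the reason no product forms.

Primer A (GCTGAACTAG) does not match the top strand, and its reverse complement CTAGTTCAGC does not match either.
With no annealing site for primer A, no amplification occurs.

No product — primer A has no binding site in the template.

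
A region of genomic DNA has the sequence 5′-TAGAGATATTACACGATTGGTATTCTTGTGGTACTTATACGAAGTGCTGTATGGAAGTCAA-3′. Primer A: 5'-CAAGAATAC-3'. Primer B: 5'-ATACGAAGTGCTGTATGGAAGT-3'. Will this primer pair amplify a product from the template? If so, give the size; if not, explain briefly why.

No product — the primers' 3' ends point away from each other.

Primer A (CAAGAATAC) has reverse complement GTATTCTTG, which matches the top strand at positions 20–28; primer A anneals to the top strand there with its 3' end pointing upstream toward position 20.
Primer B (ATACGAAGTGCTGTATGGAAGT) matches the top strand directly at positions 37–58; it anneals to the bottom strand with its 3' end pointing downstream toward position 58.
The 3' ends diverge (primer A extends toward position 1, primer B toward position 61), so the primers never converge on a shared product.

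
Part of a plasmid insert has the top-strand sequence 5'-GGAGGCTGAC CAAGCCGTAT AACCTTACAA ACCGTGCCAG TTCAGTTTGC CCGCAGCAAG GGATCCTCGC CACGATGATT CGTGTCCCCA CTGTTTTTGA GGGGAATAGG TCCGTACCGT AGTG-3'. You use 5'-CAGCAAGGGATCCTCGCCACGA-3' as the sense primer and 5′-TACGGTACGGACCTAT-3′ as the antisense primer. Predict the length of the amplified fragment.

68 bp

Forward primer CAGCAAGGGATCCTCGCCACGA is found on the top strand at positions 54–75.
The reverse primer's reverse complement is ATAGGTCCGTACCGTA, which matches the template at positions 106–121.
The product runs from position 54 to position 121, so its length is 121 − 54 + 1 = 68 bp.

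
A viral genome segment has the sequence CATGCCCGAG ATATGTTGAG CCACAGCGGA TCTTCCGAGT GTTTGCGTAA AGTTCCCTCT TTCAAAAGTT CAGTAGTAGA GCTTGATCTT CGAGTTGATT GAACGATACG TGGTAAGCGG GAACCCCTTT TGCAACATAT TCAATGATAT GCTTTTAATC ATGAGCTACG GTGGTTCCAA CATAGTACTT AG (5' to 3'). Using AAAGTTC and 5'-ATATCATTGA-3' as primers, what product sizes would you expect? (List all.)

102 bp, 86 bp

The forward primer AAAGTTC matches the top strand at positions 49–55, 65–71.
The reverse primer's reverse complement is TCAATGATAT, matching at positions 141–150.
Each forward site pairs with the reverse site to give a product ending at position 150: sizes 102, 86 bp.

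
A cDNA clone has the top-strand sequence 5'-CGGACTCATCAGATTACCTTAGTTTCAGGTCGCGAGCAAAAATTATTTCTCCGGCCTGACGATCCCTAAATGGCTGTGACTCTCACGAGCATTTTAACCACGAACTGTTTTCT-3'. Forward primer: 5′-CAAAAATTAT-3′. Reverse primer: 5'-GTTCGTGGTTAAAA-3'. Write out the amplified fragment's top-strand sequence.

5'-CAAAAATTATTTCTCCGGCCTGACGATCCCTAAATGGCTGTGACTCTCACGAGCATTTTAACCACGAAC-3'

Forward primer CAAAAATTAT is found on the top strand at positions 37–46.
The reverse primer's reverse complement is TTTTAACCACGAAC, which matches the template at positions 92–105.
The product is the template from position 37 through 105 (69 bp).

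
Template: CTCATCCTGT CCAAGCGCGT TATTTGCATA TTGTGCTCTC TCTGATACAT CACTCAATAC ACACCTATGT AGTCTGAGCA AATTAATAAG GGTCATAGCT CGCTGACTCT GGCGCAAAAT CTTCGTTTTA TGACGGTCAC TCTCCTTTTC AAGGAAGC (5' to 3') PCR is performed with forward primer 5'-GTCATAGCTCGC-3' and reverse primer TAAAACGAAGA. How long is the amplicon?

39 bp

The forward primer matches the template at positions 92–103.
The reverse primer's reverse complement is TCTTCGTTTTA, which matches the template at positions 120–130.
Product length = (reverse-primer end) − (forward-primer start) + 1 = 130 − 92 + 1 = 39 bp.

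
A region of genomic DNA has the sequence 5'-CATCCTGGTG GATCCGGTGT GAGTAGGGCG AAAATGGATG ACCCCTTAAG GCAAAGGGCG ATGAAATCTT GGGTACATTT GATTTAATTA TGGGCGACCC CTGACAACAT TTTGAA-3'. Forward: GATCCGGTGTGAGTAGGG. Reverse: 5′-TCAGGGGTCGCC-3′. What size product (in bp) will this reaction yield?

The forward primer matches the template at positions 11–28.
Taking the reverse complement of TCAGGGGTCGCC gives GGCGACCCCTGA, found at positions 93–104 on the template; the primer anneals here to the top strand with its 3' end pointing upstream.
Product length = (reverse-primer end) − (forward-primer start) + 1 = 104 − 11 + 1 = 94 bp.

94 bp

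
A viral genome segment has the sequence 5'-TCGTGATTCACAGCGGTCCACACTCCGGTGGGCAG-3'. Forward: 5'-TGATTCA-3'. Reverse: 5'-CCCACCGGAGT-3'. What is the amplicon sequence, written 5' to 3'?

5'-TGATTCACAGCGGTCCACACTCCGGTGGG-3'

Scanning the template, TGATTCA occurs at positions 4–10; this primer anneals to the bottom strand there with its 3' end pointing downstream.
Taking the reverse complement of CCCACCGGAGT gives ACTCCGGTGGG, found at positions 22–32 on the template; the primer anneals here to the top strand with its 3' end pointing upstream.
The product is the template from position 4 through 32 (29 bp).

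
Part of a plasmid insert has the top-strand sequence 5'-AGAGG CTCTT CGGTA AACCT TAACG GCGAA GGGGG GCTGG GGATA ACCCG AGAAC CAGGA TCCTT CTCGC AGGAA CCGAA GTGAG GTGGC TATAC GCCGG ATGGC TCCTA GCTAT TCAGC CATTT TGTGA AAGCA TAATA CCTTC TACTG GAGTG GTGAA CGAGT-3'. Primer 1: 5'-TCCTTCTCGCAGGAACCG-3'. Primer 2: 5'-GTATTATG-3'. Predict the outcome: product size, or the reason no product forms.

Yes — an 81 bp product.

Primer 1 (TCCTTCTCGCAGGAACCG) matches the top strand at positions 61–78; it acts as a forward primer.
Primer 2's reverse complement is CATAATAC, matching the top strand at positions 134–141; it acts as a reverse primer.
The 3' ends face each other across positions 61–141, giving an 81 bp product.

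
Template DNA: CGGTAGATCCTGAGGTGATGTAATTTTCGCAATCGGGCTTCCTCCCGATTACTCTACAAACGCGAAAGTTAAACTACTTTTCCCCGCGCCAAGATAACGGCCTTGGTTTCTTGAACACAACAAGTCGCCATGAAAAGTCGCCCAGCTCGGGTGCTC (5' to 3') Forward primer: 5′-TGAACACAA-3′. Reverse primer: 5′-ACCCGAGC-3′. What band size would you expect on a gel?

41 bp

Forward primer TGAACACAA is found on the top strand at positions 112–120.
Reverse complement of the reverse primer: GCTCGGGT. This occurs on the top strand at positions 145–152.
Amplicon spans positions 112–152: 41 bp.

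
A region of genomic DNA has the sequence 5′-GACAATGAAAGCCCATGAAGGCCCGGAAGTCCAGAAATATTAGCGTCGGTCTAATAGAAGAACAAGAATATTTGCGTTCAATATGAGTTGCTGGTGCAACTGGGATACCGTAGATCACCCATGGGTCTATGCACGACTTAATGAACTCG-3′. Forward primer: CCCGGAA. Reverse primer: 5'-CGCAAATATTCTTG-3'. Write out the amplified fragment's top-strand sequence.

5'-CCCGGAAGTCCAGAAATATTAGCGTCGGTCTAATAGAAGAACAAGAATATTTGCG-3'

Scanning the template, CCCGGAA occurs at positions 22–28; this primer anneals to the bottom strand there with its 3' end pointing downstream.
Reverse complement of the reverse primer: CAAGAATATTTGCG. This occurs on the top strand at positions 63–76.
The product is the template from position 22 through 76 (55 bp).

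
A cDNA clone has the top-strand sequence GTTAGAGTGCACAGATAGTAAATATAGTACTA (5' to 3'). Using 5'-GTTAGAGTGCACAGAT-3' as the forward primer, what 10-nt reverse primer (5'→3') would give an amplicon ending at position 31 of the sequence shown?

5'-AGTACTATAT-3'

The forward primer binds at positions 1–16; the product's 3' end on the top strand is position 31.
The reverse primer anneals to the top strand over positions 22–31, i.e. to ATATAGTACT.
Its sequence written 5'→3' is the reverse complement: AGTACTATAT.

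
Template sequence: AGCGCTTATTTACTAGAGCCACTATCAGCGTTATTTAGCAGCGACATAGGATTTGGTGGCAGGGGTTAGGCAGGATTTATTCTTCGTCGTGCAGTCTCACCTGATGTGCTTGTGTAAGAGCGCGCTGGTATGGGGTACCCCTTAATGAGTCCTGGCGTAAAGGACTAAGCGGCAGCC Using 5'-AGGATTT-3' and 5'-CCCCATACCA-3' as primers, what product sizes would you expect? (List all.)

88 bp, 64 bp

The forward primer AGGATTT matches the top strand at positions 48–54, 72–78.
The reverse primer's reverse complement is TGGTATGGGG, matching at positions 126–135.
Each forward site pairs with the reverse site to give a product ending at position 135: sizes 88, 64 bp.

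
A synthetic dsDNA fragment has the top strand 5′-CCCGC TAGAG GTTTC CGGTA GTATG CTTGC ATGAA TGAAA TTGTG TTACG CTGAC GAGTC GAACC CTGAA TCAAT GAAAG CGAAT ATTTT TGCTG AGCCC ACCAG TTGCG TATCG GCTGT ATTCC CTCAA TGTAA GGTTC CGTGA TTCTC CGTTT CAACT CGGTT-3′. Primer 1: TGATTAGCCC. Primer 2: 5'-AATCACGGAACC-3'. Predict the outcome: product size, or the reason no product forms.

Primer 1 (TGATTAGCCC) does not match the top strand, and its reverse complement GGGCTAATCA does not match either.
With no annealing site for primer 1, no amplification occurs.

No product — primer 1 has no binding site in the template.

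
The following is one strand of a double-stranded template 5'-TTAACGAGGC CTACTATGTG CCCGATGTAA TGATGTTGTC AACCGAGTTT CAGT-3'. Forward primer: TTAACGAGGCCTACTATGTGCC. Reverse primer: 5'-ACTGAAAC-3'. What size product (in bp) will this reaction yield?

54 bp

The forward primer matches the template at positions 1–22.
Taking the reverse complement of ACTGAAAC gives GTTTCAGT, found at positions 47–54 on the template; the primer anneals here to the top strand with its 3' end pointing upstream.
The product runs from position 1 to position 54, so its length is 54 − 1 + 1 = 54 bp.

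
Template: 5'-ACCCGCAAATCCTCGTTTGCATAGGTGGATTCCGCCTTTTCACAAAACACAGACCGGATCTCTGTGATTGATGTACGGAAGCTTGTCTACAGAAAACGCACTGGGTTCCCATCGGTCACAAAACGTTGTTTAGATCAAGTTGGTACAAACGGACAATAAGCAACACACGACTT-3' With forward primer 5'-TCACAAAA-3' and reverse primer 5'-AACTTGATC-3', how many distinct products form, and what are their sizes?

Two products: 102 bp, 26 bp

The forward primer TCACAAAA matches the top strand at positions 40–47, 116–123.
The reverse primer's reverse complement is GATCAAGTT, matching at positions 133–141.
Each forward site pairs with the reverse site to give a product ending at position 141: sizes 102, 26 bp.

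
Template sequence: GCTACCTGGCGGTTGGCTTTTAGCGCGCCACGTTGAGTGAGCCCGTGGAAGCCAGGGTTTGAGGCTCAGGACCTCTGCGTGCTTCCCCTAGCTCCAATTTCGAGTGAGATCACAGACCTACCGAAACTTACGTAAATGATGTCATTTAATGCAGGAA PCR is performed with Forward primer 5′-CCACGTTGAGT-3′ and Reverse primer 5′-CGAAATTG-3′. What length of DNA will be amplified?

75 bp

Scanning the template, CCACGTTGAGT occurs at positions 28–38; this primer anneals to the bottom strand there with its 3' end pointing downstream.
The reverse primer's reverse complement is CAATTTCG, which matches the template at positions 95–102.
Product length = (reverse-primer end) − (forward-primer start) + 1 = 102 − 28 + 1 = 75 bp.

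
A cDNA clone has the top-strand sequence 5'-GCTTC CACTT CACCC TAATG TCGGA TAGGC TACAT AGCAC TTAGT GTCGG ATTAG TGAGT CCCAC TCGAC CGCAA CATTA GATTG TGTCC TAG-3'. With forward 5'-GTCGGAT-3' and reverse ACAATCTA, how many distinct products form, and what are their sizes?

The forward primer GTCGGAT matches the top strand at positions 20–26, 46–52.
The reverse primer's reverse complement is TAGATTGT, matching at positions 79–86.
Each forward site pairs with the reverse site to give a product ending at position 86: sizes 67, 41 bp.

Two products: 67 bp, 41 bp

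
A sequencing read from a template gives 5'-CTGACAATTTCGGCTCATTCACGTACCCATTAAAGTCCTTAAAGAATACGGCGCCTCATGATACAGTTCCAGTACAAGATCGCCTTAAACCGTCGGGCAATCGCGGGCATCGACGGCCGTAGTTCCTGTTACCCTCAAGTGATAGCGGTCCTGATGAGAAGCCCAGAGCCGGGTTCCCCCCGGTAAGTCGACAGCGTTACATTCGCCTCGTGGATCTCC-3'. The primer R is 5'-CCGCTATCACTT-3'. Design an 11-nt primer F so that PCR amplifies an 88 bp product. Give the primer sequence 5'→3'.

The reverse primer's reverse complement AAGTGATAGCGG matches the template at positions 137–148, so the product ends at position 148.
An 88 bp product then starts at position 148 − 88 + 1 = 61.
The forward primer is identical to the top strand there: ATACAGTTCCA.

5'-ATACAGTTCCA-3'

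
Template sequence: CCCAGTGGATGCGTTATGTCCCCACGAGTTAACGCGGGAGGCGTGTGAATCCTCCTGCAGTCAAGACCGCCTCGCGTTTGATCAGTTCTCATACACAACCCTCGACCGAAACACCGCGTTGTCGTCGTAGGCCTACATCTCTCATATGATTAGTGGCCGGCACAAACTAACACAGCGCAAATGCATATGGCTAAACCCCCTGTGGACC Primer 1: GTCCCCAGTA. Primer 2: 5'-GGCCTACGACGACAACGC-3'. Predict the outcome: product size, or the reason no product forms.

Primer 1 (GTCCCCAGTA) does not match the top strand, and its reverse complement TACTGGGGAC does not match either.
With no annealing site for primer 1, no amplification occurs.

No product — primer 1 has no binding site in the template.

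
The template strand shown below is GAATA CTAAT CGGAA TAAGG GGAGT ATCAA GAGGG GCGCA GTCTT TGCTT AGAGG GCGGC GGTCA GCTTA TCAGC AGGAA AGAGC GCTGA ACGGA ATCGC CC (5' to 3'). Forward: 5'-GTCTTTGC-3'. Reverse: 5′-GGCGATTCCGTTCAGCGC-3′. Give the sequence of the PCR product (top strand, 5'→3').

5'-GTCTTTGCTTAGAGGGCGGCGGTCAGCTTATCAGCAGGAAAGAGCGCTGAACGGAATCGCC-3'

The forward primer matches the template at positions 41–48.
The reverse primer's reverse complement is GCGCTGAACGGAATCGCC, which matches the template at positions 84–101.
The product is the template from position 41 through 101 (61 bp).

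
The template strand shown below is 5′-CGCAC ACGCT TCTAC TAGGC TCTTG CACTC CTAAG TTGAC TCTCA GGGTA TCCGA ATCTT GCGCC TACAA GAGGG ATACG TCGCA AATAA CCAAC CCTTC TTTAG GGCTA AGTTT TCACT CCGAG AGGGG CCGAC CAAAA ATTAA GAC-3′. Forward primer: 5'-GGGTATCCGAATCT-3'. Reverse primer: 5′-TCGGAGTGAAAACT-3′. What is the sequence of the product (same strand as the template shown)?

The forward primer matches the template at positions 46–59.
Reverse complement of the reverse primer: AGTTTTCACTCCGA. This occurs on the top strand at positions 111–124.
The product is the template from position 46 through 124 (79 bp).

5'-GGGTATCCGAATCTTGCGCCTACAAGAGGGATACGTCGCAAATAACCAACCCTTCTTTAGGGCTAAGTTTTCACTCCGA-3'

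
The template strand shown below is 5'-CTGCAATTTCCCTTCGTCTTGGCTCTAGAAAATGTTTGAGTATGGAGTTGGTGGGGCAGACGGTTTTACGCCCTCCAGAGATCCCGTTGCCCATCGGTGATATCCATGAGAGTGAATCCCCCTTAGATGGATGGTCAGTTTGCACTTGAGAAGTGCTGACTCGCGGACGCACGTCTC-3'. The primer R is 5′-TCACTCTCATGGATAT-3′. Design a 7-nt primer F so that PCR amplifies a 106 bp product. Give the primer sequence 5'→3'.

5'-CCCTTCG-3'

The reverse primer's reverse complement ATATCCATGAGAGTGA matches the template at positions 100–115, so the product ends at position 115.
A 106 bp product then starts at position 115 − 106 + 1 = 10.
The forward primer is identical to the top strand there: CCCTTCG.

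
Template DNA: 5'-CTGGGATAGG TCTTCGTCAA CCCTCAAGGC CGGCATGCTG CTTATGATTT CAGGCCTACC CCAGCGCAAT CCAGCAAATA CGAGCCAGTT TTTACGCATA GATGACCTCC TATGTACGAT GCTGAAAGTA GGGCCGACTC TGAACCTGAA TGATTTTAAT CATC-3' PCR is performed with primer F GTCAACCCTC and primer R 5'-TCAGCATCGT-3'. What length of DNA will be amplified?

Scanning the template, GTCAACCCTC occurs at positions 16–25; this primer anneals to the bottom strand there with its 3' end pointing downstream.
The reverse primer's reverse complement is ACGATGCTGA, which matches the template at positions 116–125.
The product runs from position 16 to position 125, so its length is 125 − 16 + 1 = 110 bp.

110 bp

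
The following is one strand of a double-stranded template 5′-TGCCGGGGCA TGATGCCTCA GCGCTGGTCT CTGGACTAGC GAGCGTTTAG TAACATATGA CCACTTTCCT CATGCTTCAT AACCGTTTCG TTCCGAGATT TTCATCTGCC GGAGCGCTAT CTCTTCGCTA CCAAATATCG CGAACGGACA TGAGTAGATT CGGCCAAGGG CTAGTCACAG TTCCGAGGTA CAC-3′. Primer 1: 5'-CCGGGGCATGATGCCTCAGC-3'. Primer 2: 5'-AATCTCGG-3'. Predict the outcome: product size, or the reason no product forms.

Primer 1 (CCGGGGCATGATGCCTCAGC) matches the top strand at positions 3–22; it acts as a forward primer.
Primer 2's reverse complement is CCGAGATT, matching the top strand at positions 93–100; it acts as a reverse primer.
The 3' ends face each other across positions 3–100, giving a 98 bp product.

Yes — a 98 bp product.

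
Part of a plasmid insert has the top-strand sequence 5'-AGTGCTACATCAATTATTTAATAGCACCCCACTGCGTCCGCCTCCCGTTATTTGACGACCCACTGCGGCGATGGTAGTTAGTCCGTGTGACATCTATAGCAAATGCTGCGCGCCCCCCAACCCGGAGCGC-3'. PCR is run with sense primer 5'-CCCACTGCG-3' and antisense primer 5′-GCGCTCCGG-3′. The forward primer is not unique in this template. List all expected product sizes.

103 bp, 72 bp

The forward primer CCCACTGCG matches the top strand at positions 28–36, 59–67.
The reverse primer's reverse complement is CCGGAGCGC, matching at positions 122–130.
Each forward site pairs with the reverse site to give a product ending at position 130: sizes 103, 72 bp.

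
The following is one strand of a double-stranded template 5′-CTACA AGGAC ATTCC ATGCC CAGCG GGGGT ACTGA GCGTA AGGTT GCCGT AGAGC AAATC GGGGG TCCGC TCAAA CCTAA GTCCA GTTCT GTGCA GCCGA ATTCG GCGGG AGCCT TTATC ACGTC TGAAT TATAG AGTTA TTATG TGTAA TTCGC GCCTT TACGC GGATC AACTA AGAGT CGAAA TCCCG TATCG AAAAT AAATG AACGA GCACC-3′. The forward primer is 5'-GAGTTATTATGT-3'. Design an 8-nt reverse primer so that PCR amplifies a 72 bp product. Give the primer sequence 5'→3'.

5'-TCATTTAT-3'

The forward primer binds at positions 135–146, so a 72 bp product ends at position 135 + 72 − 1 = 206.
The reverse primer anneals to the top strand over positions 199–206, i.e. to ATAAATGA.
Its sequence written 5'→3' is the reverse complement: TCATTTAT.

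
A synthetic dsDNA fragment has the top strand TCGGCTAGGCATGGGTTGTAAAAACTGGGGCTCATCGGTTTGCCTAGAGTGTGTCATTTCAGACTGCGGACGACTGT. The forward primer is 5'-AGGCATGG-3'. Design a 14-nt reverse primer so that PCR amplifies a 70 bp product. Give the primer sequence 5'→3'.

The forward primer binds at positions 7–14, so a 70 bp product ends at position 7 + 70 − 1 = 76.
The reverse primer anneals to the top strand over positions 63–76, i.e. to ACTGCGGACGACTG.
Its sequence written 5'→3' is the reverse complement: CAGTCGTCCGCAGT.

5'-CAGTCGTCCGCAGT-3'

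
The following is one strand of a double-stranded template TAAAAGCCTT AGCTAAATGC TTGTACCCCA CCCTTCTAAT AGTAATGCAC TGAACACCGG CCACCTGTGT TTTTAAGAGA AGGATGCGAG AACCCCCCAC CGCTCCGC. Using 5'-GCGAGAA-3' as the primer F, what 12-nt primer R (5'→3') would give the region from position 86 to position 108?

The product's 3' end on the top strand is position 108.
The reverse primer anneals to the top strand over positions 97–108, i.e. to CCACCGCTCCGC.
Its sequence written 5'→3' is the reverse complement: GCGGAGCGGTGG.

5'-GCGGAGCGGTGG-3'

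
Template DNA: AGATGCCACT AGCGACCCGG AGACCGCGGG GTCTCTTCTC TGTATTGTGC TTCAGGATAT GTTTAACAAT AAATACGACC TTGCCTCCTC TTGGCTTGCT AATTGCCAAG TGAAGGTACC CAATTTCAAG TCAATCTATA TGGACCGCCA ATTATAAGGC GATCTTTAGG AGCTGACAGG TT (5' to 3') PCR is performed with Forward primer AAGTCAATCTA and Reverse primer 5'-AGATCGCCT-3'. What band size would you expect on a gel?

Scanning the template, AAGTCAATCTA occurs at positions 128–138; this primer anneals to the bottom strand there with its 3' end pointing downstream.
Reverse complement of the reverse primer: AGGCGATCT. This occurs on the top strand at positions 157–165.
The product runs from position 128 to position 165, so its length is 165 − 128 + 1 = 38 bp.

38 bp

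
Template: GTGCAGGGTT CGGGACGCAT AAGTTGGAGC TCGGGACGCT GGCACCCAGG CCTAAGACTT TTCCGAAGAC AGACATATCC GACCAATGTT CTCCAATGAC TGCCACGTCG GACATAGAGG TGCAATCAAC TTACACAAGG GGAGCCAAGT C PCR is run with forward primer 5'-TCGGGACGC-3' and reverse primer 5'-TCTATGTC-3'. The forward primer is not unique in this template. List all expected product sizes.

The forward primer TCGGGACGC matches the top strand at positions 10–18, 31–39.
The reverse primer's reverse complement is GACATAGA, matching at positions 111–118.
Each forward site pairs with the reverse site to give a product ending at position 118: sizes 109, 88 bp.

109 bp, 88 bp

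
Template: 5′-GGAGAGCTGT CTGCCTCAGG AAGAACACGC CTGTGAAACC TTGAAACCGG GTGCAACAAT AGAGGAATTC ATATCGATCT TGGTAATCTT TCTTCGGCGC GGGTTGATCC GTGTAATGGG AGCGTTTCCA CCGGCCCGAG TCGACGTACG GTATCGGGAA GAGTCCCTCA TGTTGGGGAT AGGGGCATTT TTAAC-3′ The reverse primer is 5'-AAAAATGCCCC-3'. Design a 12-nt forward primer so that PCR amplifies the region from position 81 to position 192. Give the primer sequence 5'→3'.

The reverse primer's reverse complement GGGGCATTTTT matches the template at positions 182–192; the product starts at position 81.
The forward primer is identical to the top strand over positions 81–92: TGGTAATCTTTC.

5'-TGGTAATCTTTC-3'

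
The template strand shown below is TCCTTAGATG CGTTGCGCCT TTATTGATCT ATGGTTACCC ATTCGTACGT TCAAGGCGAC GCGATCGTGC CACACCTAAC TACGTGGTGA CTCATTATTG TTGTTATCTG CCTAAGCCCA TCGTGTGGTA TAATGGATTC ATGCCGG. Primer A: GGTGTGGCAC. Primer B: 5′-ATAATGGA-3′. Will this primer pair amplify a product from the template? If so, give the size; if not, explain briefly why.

Primer A (GGTGTGGCAC) has reverse complement GTGCCACACC, which matches the top strand at positions 67–76; primer A anneals to the top strand there with its 3' end pointing upstream toward position 67.
Primer B (ATAATGGA) matches the top strand directly at positions 130–137; it anneals to the bottom strand with its 3' end pointing downstream toward position 137.
The 3' ends diverge (primer A extends toward position 1, primer B toward position 147), so the primers never converge on a shared product.

No product — the primers' 3' ends point away from each other.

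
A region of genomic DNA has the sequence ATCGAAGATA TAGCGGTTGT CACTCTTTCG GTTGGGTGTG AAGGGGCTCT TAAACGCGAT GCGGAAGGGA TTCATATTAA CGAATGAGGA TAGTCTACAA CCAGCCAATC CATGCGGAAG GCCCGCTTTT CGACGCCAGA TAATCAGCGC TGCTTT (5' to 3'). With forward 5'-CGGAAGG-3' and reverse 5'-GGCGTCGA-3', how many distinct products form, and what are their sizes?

Two products: 76 bp, 23 bp

The forward primer CGGAAGG matches the top strand at positions 62–68, 115–121.
The reverse primer's reverse complement is TCGACGCC, matching at positions 130–137.
Each forward site pairs with the reverse site to give a product ending at position 137: sizes 76, 23 bp.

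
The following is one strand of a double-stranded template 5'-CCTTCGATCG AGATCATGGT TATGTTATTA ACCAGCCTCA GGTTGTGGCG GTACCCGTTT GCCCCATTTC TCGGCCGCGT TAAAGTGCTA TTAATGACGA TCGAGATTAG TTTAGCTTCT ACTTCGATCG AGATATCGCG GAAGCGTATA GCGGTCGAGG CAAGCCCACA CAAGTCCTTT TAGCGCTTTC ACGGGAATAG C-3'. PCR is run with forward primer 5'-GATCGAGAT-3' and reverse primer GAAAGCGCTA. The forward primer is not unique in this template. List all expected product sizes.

185 bp, 92 bp, 65 bp

The forward primer GATCGAGAT matches the top strand at positions 6–14, 99–107, 126–134.
The reverse primer's reverse complement is TAGCGCTTTC, matching at positions 181–190.
Each forward site pairs with the reverse site to give a product ending at position 190: sizes 185, 92, 65 bp.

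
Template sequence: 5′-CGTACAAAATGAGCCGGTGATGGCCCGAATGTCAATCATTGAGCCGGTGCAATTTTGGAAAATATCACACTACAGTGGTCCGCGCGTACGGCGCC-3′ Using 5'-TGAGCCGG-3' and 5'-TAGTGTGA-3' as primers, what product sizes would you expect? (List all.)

63 bp, 33 bp

The forward primer TGAGCCGG matches the top strand at positions 10–17, 40–47.
The reverse primer's reverse complement is TCACACTA, matching at positions 65–72.
Each forward site pairs with the reverse site to give a product ending at position 72: sizes 63, 33 bp.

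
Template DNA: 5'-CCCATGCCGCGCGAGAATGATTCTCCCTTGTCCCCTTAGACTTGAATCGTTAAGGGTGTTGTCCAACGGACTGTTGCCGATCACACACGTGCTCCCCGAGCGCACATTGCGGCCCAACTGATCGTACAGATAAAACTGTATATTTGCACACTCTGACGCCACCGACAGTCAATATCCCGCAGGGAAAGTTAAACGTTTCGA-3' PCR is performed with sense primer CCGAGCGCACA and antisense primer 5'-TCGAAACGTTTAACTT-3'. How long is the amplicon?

106 bp

The forward primer matches the template at positions 96–106.
Reverse complement of the reverse primer: AAGTTAAACGTTTCGA. This occurs on the top strand at positions 186–201.
Product length = (reverse-primer end) − (forward-primer start) + 1 = 201 − 96 + 1 = 106 bp.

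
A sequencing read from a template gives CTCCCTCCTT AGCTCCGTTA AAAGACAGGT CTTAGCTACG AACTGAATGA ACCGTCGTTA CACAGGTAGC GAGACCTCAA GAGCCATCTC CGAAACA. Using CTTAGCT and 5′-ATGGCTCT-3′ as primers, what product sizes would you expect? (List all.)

80 bp, 57 bp

The forward primer CTTAGCT matches the top strand at positions 8–14, 31–37.
The reverse primer's reverse complement is AGAGCCAT, matching at positions 80–87.
Each forward site pairs with the reverse site to give a product ending at position 87: sizes 80, 57 bp.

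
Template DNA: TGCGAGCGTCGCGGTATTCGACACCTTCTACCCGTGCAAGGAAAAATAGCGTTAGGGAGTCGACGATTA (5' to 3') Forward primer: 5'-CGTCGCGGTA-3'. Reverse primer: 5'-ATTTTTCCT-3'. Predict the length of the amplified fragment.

Scanning the template, CGTCGCGGTA occurs at positions 7–16; this primer anneals to the bottom strand there with its 3' end pointing downstream.
Reverse complement of the reverse primer: AGGAAAAAT. This occurs on the top strand at positions 39–47.
Amplicon spans positions 7–47: 41 bp.

41 bp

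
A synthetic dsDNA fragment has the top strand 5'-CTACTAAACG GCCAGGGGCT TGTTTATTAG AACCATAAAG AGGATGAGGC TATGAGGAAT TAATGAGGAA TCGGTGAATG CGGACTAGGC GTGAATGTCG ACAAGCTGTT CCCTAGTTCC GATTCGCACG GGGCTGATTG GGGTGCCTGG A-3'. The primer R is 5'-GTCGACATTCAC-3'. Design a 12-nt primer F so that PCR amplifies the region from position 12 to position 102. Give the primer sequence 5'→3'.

5'-CCAGGGGCTTGT-3'

The reverse primer's reverse complement GTGAATGTCGAC matches the template at positions 91–102; the product starts at position 12.
The forward primer is identical to the top strand over positions 12–23: CCAGGGGCTTGT.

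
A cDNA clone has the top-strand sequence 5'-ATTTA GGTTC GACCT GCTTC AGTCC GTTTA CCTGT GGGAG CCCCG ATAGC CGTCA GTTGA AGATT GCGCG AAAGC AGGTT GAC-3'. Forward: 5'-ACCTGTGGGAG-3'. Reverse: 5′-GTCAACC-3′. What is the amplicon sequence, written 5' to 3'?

5'-ACCTGTGGGAGCCCCGATAGCCGTCAGTTGAAGATTGCGCGAAAGCAGGTTGAC-3'

Scanning the template, ACCTGTGGGAG occurs at positions 30–40; this primer anneals to the bottom strand there with its 3' end pointing downstream.
The reverse primer's reverse complement is GGTTGAC, which matches the template at positions 77–83.
The product is the template from position 30 through 83 (54 bp).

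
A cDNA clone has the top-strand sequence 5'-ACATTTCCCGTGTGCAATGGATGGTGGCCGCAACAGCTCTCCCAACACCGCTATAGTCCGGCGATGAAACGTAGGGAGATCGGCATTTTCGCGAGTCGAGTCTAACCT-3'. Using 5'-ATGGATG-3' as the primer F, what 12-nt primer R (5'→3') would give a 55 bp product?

5'-CGTTTCATCGCC-3'

The forward primer binds at positions 17–23, so a 55 bp product ends at position 17 + 55 − 1 = 71.
The reverse primer anneals to the top strand over positions 60–71, i.e. to GGCGATGAAACG.
Its sequence written 5'→3' is the reverse complement: CGTTTCATCGCC.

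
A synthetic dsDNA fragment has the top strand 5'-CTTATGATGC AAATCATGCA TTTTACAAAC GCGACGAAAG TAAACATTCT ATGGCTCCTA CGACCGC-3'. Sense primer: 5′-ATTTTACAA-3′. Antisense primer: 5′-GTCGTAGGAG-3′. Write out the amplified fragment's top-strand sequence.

5'-ATTTTACAAACGCGACGAAAGTAAACATTCTATGGCTCCTACGAC-3'

Forward primer ATTTTACAA is found on the top strand at positions 20–28.
Taking the reverse complement of GTCGTAGGAG gives CTCCTACGAC, found at positions 55–64 on the template; the primer anneals here to the top strand with its 3' end pointing upstream.
The product is the template from position 20 through 64 (45 bp).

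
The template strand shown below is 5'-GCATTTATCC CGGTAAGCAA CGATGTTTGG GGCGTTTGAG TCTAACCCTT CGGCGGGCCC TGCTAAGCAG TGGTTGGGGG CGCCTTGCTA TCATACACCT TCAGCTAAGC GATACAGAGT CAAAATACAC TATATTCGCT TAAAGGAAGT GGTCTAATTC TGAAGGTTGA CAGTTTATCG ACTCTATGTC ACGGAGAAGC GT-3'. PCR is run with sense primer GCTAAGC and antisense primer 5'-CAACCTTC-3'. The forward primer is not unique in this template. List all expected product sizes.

The forward primer GCTAAGC matches the top strand at positions 62–68, 104–110.
The reverse primer's reverse complement is GAAGGTTG, matching at positions 162–169.
Each forward site pairs with the reverse site to give a product ending at position 169: sizes 108, 66 bp.

108 bp, 66 bp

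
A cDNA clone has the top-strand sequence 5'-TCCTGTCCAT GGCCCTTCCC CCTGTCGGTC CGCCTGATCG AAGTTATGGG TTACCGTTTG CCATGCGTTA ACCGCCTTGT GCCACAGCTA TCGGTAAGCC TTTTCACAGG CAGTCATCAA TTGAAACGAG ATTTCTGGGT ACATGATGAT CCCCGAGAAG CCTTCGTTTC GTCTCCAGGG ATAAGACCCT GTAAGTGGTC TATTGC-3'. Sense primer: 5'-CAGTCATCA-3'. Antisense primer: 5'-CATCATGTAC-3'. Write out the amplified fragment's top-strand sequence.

5'-CAGTCATCAATTGAAACGAGATTTCTGGGTACATGATG-3'

The forward primer matches the template at positions 111–119.
Taking the reverse complement of CATCATGTAC gives GTACATGATG, found at positions 139–148 on the template; the primer anneals here to the top strand with its 3' end pointing upstream.
The product is the template from position 111 through 148 (38 bp).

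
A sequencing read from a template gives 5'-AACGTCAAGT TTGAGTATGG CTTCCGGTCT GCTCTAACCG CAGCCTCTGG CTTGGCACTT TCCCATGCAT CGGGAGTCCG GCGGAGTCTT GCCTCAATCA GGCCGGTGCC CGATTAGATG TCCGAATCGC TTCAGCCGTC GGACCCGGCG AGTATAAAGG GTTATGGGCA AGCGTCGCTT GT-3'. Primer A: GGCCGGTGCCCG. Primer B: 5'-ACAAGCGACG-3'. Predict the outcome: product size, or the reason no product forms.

Yes — an 82 bp product.

Primer A (GGCCGGTGCCCG) matches the top strand at positions 101–112; it acts as a forward primer.
Primer B's reverse complement is CGTCGCTTGT, matching the top strand at positions 173–182; it acts as a reverse primer.
The 3' ends face each other across positions 101–182, giving an 82 bp product.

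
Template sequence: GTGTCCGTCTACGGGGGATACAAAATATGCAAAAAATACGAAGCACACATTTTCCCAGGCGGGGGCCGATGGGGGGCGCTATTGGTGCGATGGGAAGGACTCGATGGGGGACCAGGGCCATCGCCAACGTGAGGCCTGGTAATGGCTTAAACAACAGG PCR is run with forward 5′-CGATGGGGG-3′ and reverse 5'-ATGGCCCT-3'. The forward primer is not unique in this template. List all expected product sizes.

The forward primer CGATGGGGG matches the top strand at positions 67–75, 102–110.
The reverse primer's reverse complement is AGGGCCAT, matching at positions 114–121.
Each forward site pairs with the reverse site to give a product ending at position 121: sizes 55, 20 bp.

55 bp, 20 bp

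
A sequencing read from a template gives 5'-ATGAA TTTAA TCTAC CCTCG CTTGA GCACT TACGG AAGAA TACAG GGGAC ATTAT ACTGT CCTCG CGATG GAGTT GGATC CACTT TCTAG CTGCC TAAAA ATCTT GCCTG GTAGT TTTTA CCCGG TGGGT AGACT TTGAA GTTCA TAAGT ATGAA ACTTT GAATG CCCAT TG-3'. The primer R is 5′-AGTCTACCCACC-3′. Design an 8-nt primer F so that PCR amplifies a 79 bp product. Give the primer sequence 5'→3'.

The reverse primer's reverse complement GGTGGGTAGACT matches the template at positions 124–135, so the product ends at position 135.
A 79 bp product then starts at position 135 − 79 + 1 = 57.
The forward primer is identical to the top strand there: CTGTCCTC.

5'-CTGTCCTC-3'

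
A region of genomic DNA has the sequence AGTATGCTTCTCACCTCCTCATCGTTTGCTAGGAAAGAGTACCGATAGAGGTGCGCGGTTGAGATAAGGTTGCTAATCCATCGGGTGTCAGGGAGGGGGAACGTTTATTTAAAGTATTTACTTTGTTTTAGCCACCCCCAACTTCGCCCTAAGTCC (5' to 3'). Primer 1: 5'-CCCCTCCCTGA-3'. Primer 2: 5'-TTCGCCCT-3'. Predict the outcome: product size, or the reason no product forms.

No product — the primers' 3' ends point away from each other.

Primer 1 (CCCCTCCCTGA) has reverse complement TCAGGGAGGGG, which matches the top strand at positions 88–98; primer 1 anneals to the top strand there with its 3' end pointing upstream toward position 88.
Primer 2 (TTCGCCCT) matches the top strand directly at positions 143–150; it anneals to the bottom strand with its 3' end pointing downstream toward position 150.
The 3' ends diverge (primer 1 extends toward position 1, primer 2 toward position 156), so the primers never converge on a shared product.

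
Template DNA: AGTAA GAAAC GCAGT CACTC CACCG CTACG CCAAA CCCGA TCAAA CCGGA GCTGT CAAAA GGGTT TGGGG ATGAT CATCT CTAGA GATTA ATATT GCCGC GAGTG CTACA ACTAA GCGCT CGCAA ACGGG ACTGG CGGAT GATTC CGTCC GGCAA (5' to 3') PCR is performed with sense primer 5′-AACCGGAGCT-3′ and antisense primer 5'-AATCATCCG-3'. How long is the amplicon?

Forward primer AACCGGAGCT is found on the top strand at positions 44–53.
The reverse primer's reverse complement is CGGATGATT, which matches the template at positions 136–144.
Amplicon spans positions 44–144: 101 bp.

101 bp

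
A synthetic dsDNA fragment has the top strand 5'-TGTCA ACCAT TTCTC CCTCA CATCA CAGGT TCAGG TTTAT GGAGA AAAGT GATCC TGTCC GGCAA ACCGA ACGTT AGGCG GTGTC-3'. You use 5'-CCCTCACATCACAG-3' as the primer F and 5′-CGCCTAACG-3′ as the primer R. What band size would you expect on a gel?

66 bp

The forward primer matches the template at positions 15–28.
The reverse primer's reverse complement is CGTTAGGCG, which matches the template at positions 72–80.
Amplicon spans positions 15–80: 66 bp.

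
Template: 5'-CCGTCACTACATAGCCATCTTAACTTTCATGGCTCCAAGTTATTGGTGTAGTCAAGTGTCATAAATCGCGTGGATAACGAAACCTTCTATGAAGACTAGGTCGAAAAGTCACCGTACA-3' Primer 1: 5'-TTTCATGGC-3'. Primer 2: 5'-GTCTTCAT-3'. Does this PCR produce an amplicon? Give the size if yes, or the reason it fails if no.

Primer 1 (TTTCATGGC) matches the top strand at positions 25–33; it acts as a forward primer.
Primer 2's reverse complement is ATGAAGAC, matching the top strand at positions 89–96; it acts as a reverse primer.
The 3' ends face each other across positions 25–96, giving a 72 bp product.

Yes — a 72 bp product.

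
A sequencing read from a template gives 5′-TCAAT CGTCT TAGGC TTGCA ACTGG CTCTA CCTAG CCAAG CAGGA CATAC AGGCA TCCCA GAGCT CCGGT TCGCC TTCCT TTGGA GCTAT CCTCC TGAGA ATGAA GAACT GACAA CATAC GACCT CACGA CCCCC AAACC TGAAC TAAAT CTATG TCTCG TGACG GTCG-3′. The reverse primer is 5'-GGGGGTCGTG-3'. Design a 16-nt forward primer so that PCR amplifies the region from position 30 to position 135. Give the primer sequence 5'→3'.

5'-ACCTAGCCAAGCAGGA-3'

The reverse primer's reverse complement CACGACCCCC matches the template at positions 126–135; the product starts at position 30.
The forward primer is identical to the top strand over positions 30–45: ACCTAGCCAAGCAGGA.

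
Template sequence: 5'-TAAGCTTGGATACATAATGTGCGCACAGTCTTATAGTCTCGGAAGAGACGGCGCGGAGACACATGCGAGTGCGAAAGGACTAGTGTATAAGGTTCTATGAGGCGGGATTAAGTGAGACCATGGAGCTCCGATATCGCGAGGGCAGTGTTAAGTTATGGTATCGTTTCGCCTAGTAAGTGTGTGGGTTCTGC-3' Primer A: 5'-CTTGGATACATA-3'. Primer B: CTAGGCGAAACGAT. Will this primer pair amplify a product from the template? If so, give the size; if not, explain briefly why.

Primer A (CTTGGATACATA) matches the top strand at positions 5–16; it acts as a forward primer.
Primer B's reverse complement is ATCGTTTCGCCTAG, matching the top strand at positions 160–173; it acts as a reverse primer.
The 3' ends face each other across positions 5–173, giving a 169 bp product.

Yes — a 169 bp product.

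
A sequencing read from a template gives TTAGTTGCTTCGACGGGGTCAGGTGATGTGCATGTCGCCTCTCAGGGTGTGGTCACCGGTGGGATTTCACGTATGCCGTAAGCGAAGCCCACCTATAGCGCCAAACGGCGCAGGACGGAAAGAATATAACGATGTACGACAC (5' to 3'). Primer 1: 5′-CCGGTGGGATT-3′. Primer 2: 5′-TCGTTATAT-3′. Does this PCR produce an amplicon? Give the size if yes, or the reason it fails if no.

Yes — a 77 bp product.

Primer 1 (CCGGTGGGATT) matches the top strand at positions 56–66; it acts as a forward primer.
Primer 2's reverse complement is ATATAACGA, matching the top strand at positions 124–132; it acts as a reverse primer.
The 3' ends face each other across positions 56–132, giving a 77 bp product.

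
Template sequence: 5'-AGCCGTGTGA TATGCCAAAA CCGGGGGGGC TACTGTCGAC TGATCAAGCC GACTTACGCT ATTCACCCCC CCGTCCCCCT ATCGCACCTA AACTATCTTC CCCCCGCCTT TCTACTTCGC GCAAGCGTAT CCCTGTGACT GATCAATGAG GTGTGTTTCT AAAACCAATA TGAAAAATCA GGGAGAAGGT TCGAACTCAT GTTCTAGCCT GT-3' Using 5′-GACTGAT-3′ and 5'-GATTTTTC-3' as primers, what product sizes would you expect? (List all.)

142 bp, 43 bp

The forward primer GACTGAT matches the top strand at positions 38–44, 137–143.
The reverse primer's reverse complement is GAAAAATC, matching at positions 172–179.
Each forward site pairs with the reverse site to give a product ending at position 179: sizes 142, 43 bp.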